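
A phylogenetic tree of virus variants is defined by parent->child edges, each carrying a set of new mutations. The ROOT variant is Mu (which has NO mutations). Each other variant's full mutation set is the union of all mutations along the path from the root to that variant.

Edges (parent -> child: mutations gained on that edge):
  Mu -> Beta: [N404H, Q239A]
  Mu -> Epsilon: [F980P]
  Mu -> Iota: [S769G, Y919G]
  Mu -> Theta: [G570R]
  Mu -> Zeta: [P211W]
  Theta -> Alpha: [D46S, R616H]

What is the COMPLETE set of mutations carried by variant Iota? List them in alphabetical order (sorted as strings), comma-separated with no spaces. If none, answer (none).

Answer: S769G,Y919G

Derivation:
At Mu: gained [] -> total []
At Iota: gained ['S769G', 'Y919G'] -> total ['S769G', 'Y919G']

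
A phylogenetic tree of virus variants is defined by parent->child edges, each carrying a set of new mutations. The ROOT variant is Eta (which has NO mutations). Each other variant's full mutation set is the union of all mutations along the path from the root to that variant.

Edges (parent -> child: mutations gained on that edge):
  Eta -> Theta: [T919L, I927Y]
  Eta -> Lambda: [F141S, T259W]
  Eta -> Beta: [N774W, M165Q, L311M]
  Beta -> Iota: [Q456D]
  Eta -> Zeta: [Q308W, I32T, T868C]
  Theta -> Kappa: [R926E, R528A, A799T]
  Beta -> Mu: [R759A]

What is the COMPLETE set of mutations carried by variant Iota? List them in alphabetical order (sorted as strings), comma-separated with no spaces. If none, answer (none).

At Eta: gained [] -> total []
At Beta: gained ['N774W', 'M165Q', 'L311M'] -> total ['L311M', 'M165Q', 'N774W']
At Iota: gained ['Q456D'] -> total ['L311M', 'M165Q', 'N774W', 'Q456D']

Answer: L311M,M165Q,N774W,Q456D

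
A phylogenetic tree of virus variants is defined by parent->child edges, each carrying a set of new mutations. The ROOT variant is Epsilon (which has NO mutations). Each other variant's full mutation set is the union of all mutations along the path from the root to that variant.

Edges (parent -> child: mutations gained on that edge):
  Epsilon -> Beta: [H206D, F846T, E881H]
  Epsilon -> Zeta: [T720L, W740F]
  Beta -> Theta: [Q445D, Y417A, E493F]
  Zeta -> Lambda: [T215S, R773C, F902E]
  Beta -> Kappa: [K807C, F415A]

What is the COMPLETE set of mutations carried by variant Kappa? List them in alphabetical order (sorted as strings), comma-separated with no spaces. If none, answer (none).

Answer: E881H,F415A,F846T,H206D,K807C

Derivation:
At Epsilon: gained [] -> total []
At Beta: gained ['H206D', 'F846T', 'E881H'] -> total ['E881H', 'F846T', 'H206D']
At Kappa: gained ['K807C', 'F415A'] -> total ['E881H', 'F415A', 'F846T', 'H206D', 'K807C']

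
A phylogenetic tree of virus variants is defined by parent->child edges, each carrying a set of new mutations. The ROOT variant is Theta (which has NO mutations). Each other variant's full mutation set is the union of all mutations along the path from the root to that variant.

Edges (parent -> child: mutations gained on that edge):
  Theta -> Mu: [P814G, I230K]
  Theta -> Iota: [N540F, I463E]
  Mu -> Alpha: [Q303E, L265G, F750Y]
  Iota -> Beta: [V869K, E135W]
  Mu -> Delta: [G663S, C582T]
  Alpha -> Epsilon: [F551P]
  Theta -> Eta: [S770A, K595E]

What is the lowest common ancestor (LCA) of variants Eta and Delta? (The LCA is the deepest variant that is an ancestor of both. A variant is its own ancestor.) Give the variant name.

Answer: Theta

Derivation:
Path from root to Eta: Theta -> Eta
  ancestors of Eta: {Theta, Eta}
Path from root to Delta: Theta -> Mu -> Delta
  ancestors of Delta: {Theta, Mu, Delta}
Common ancestors: {Theta}
Walk up from Delta: Delta (not in ancestors of Eta), Mu (not in ancestors of Eta), Theta (in ancestors of Eta)
Deepest common ancestor (LCA) = Theta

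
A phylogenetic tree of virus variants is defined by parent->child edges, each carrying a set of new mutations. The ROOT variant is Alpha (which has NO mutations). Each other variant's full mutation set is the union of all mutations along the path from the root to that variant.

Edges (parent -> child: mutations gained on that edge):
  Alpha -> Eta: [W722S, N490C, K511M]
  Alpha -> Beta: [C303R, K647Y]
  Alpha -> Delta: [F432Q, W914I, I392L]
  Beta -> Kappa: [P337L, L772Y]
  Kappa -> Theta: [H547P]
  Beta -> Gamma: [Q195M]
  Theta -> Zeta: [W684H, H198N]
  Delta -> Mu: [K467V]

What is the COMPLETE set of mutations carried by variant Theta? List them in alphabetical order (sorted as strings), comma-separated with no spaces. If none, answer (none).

At Alpha: gained [] -> total []
At Beta: gained ['C303R', 'K647Y'] -> total ['C303R', 'K647Y']
At Kappa: gained ['P337L', 'L772Y'] -> total ['C303R', 'K647Y', 'L772Y', 'P337L']
At Theta: gained ['H547P'] -> total ['C303R', 'H547P', 'K647Y', 'L772Y', 'P337L']

Answer: C303R,H547P,K647Y,L772Y,P337L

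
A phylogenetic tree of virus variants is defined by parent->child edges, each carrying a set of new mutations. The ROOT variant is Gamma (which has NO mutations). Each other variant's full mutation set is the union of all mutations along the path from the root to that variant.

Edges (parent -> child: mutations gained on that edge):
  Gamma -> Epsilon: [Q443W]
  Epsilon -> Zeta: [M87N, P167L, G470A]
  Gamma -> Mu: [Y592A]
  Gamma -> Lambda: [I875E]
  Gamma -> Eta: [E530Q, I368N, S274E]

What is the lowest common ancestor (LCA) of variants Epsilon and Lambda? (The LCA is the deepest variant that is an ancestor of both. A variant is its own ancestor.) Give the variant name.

Path from root to Epsilon: Gamma -> Epsilon
  ancestors of Epsilon: {Gamma, Epsilon}
Path from root to Lambda: Gamma -> Lambda
  ancestors of Lambda: {Gamma, Lambda}
Common ancestors: {Gamma}
Walk up from Lambda: Lambda (not in ancestors of Epsilon), Gamma (in ancestors of Epsilon)
Deepest common ancestor (LCA) = Gamma

Answer: Gamma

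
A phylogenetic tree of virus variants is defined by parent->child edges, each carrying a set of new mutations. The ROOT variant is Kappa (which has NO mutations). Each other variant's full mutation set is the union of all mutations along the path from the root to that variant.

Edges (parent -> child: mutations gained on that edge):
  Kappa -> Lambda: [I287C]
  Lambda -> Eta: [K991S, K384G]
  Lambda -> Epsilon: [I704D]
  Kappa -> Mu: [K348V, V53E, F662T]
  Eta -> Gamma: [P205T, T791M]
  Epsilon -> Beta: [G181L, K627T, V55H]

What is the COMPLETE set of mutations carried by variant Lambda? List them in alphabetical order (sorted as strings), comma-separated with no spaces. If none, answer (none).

Answer: I287C

Derivation:
At Kappa: gained [] -> total []
At Lambda: gained ['I287C'] -> total ['I287C']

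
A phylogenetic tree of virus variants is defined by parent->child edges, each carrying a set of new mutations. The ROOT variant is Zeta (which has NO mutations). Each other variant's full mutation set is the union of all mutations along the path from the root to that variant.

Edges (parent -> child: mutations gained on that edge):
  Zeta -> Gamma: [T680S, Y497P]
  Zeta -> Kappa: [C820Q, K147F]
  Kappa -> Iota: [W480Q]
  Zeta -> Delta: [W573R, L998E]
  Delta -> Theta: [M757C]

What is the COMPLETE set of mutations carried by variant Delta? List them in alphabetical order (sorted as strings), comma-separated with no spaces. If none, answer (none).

At Zeta: gained [] -> total []
At Delta: gained ['W573R', 'L998E'] -> total ['L998E', 'W573R']

Answer: L998E,W573R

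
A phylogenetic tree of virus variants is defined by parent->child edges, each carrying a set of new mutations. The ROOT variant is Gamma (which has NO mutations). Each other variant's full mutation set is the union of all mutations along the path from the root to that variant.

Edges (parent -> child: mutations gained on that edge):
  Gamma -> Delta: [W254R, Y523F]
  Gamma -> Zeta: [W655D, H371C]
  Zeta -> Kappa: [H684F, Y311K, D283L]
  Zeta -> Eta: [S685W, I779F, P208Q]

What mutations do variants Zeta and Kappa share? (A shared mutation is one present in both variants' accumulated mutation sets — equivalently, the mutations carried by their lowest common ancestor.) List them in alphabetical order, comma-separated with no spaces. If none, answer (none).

Answer: H371C,W655D

Derivation:
Accumulating mutations along path to Zeta:
  At Gamma: gained [] -> total []
  At Zeta: gained ['W655D', 'H371C'] -> total ['H371C', 'W655D']
Mutations(Zeta) = ['H371C', 'W655D']
Accumulating mutations along path to Kappa:
  At Gamma: gained [] -> total []
  At Zeta: gained ['W655D', 'H371C'] -> total ['H371C', 'W655D']
  At Kappa: gained ['H684F', 'Y311K', 'D283L'] -> total ['D283L', 'H371C', 'H684F', 'W655D', 'Y311K']
Mutations(Kappa) = ['D283L', 'H371C', 'H684F', 'W655D', 'Y311K']
Intersection: ['H371C', 'W655D'] ∩ ['D283L', 'H371C', 'H684F', 'W655D', 'Y311K'] = ['H371C', 'W655D']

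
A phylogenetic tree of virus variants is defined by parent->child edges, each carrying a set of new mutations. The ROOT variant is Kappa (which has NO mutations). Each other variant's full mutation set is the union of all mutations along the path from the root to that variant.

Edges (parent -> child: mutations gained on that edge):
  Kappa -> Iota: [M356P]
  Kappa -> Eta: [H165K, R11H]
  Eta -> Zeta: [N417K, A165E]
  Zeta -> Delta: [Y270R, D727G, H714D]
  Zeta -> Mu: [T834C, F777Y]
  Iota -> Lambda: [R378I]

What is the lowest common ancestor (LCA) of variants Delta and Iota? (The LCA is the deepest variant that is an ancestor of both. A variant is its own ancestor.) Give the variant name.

Answer: Kappa

Derivation:
Path from root to Delta: Kappa -> Eta -> Zeta -> Delta
  ancestors of Delta: {Kappa, Eta, Zeta, Delta}
Path from root to Iota: Kappa -> Iota
  ancestors of Iota: {Kappa, Iota}
Common ancestors: {Kappa}
Walk up from Iota: Iota (not in ancestors of Delta), Kappa (in ancestors of Delta)
Deepest common ancestor (LCA) = Kappa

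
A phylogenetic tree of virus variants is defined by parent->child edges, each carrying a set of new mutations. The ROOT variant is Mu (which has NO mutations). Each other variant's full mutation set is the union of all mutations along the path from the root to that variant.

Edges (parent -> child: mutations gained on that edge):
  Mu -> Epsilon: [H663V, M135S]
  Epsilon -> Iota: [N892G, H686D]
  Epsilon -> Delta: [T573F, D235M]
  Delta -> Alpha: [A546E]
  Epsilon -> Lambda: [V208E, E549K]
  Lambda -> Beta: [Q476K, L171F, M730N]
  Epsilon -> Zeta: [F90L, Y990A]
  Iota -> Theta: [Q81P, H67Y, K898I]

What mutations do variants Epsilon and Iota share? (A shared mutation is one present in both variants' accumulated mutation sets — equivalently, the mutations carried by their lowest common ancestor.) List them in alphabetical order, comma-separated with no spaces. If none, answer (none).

Accumulating mutations along path to Epsilon:
  At Mu: gained [] -> total []
  At Epsilon: gained ['H663V', 'M135S'] -> total ['H663V', 'M135S']
Mutations(Epsilon) = ['H663V', 'M135S']
Accumulating mutations along path to Iota:
  At Mu: gained [] -> total []
  At Epsilon: gained ['H663V', 'M135S'] -> total ['H663V', 'M135S']
  At Iota: gained ['N892G', 'H686D'] -> total ['H663V', 'H686D', 'M135S', 'N892G']
Mutations(Iota) = ['H663V', 'H686D', 'M135S', 'N892G']
Intersection: ['H663V', 'M135S'] ∩ ['H663V', 'H686D', 'M135S', 'N892G'] = ['H663V', 'M135S']

Answer: H663V,M135S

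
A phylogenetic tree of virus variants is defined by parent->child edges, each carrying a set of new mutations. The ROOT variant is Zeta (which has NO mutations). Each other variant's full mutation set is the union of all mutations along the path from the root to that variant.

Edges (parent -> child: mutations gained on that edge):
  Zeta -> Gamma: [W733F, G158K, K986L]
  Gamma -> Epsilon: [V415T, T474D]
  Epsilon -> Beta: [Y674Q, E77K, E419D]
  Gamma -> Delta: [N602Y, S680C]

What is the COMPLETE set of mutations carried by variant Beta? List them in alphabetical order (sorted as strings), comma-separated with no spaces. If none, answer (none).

Answer: E419D,E77K,G158K,K986L,T474D,V415T,W733F,Y674Q

Derivation:
At Zeta: gained [] -> total []
At Gamma: gained ['W733F', 'G158K', 'K986L'] -> total ['G158K', 'K986L', 'W733F']
At Epsilon: gained ['V415T', 'T474D'] -> total ['G158K', 'K986L', 'T474D', 'V415T', 'W733F']
At Beta: gained ['Y674Q', 'E77K', 'E419D'] -> total ['E419D', 'E77K', 'G158K', 'K986L', 'T474D', 'V415T', 'W733F', 'Y674Q']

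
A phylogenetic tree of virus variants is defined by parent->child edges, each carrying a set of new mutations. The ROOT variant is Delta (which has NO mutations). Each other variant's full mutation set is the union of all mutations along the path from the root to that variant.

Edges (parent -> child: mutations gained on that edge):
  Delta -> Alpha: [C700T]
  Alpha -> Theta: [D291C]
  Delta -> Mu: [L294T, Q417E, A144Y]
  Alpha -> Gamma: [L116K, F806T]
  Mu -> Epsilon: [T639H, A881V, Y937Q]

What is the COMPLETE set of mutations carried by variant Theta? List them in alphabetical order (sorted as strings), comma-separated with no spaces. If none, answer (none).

At Delta: gained [] -> total []
At Alpha: gained ['C700T'] -> total ['C700T']
At Theta: gained ['D291C'] -> total ['C700T', 'D291C']

Answer: C700T,D291C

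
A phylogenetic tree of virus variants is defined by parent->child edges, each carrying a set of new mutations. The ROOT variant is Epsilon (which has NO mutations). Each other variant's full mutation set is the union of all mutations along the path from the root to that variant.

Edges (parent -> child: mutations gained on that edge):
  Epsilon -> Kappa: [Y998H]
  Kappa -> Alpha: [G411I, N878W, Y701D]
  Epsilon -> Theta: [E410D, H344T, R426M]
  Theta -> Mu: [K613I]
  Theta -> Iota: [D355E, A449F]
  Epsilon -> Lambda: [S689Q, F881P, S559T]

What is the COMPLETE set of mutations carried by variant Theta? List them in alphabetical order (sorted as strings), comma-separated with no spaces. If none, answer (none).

Answer: E410D,H344T,R426M

Derivation:
At Epsilon: gained [] -> total []
At Theta: gained ['E410D', 'H344T', 'R426M'] -> total ['E410D', 'H344T', 'R426M']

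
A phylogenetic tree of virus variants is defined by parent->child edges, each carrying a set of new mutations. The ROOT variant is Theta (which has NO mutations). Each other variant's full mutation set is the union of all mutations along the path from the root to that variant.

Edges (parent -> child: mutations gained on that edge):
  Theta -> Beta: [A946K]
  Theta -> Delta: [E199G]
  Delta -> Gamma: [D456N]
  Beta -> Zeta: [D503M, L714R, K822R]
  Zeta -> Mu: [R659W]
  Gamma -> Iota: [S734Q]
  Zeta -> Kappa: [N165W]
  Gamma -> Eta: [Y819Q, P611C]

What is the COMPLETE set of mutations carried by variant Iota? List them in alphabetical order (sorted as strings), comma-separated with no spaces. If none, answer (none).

Answer: D456N,E199G,S734Q

Derivation:
At Theta: gained [] -> total []
At Delta: gained ['E199G'] -> total ['E199G']
At Gamma: gained ['D456N'] -> total ['D456N', 'E199G']
At Iota: gained ['S734Q'] -> total ['D456N', 'E199G', 'S734Q']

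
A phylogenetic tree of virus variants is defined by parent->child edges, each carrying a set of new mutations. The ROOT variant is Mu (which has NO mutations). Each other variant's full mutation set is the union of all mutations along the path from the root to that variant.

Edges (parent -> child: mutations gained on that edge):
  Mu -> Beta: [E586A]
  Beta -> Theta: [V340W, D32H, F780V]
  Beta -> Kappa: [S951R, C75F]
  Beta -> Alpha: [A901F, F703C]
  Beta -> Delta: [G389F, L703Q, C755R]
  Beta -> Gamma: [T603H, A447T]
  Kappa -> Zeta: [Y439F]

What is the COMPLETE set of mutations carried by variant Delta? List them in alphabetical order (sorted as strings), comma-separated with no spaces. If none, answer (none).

Answer: C755R,E586A,G389F,L703Q

Derivation:
At Mu: gained [] -> total []
At Beta: gained ['E586A'] -> total ['E586A']
At Delta: gained ['G389F', 'L703Q', 'C755R'] -> total ['C755R', 'E586A', 'G389F', 'L703Q']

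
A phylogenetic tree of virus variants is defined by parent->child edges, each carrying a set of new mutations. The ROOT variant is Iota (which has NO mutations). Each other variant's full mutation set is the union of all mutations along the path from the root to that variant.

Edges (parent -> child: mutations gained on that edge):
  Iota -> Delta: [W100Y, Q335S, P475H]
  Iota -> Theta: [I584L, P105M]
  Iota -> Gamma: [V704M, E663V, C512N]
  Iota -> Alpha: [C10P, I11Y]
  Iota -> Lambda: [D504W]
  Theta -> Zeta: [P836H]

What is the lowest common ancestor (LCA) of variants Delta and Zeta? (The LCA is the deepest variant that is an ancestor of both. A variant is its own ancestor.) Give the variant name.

Path from root to Delta: Iota -> Delta
  ancestors of Delta: {Iota, Delta}
Path from root to Zeta: Iota -> Theta -> Zeta
  ancestors of Zeta: {Iota, Theta, Zeta}
Common ancestors: {Iota}
Walk up from Zeta: Zeta (not in ancestors of Delta), Theta (not in ancestors of Delta), Iota (in ancestors of Delta)
Deepest common ancestor (LCA) = Iota

Answer: Iota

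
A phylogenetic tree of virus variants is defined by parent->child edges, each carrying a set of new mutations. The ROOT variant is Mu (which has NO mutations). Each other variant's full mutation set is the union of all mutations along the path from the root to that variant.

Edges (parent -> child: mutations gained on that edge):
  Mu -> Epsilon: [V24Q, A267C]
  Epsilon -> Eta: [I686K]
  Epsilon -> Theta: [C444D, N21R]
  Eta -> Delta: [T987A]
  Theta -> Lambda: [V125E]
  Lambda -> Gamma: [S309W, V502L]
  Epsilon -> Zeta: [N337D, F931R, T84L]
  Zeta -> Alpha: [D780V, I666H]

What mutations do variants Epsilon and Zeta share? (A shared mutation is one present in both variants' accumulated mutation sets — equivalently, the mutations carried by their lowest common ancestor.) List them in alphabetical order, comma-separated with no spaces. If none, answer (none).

Answer: A267C,V24Q

Derivation:
Accumulating mutations along path to Epsilon:
  At Mu: gained [] -> total []
  At Epsilon: gained ['V24Q', 'A267C'] -> total ['A267C', 'V24Q']
Mutations(Epsilon) = ['A267C', 'V24Q']
Accumulating mutations along path to Zeta:
  At Mu: gained [] -> total []
  At Epsilon: gained ['V24Q', 'A267C'] -> total ['A267C', 'V24Q']
  At Zeta: gained ['N337D', 'F931R', 'T84L'] -> total ['A267C', 'F931R', 'N337D', 'T84L', 'V24Q']
Mutations(Zeta) = ['A267C', 'F931R', 'N337D', 'T84L', 'V24Q']
Intersection: ['A267C', 'V24Q'] ∩ ['A267C', 'F931R', 'N337D', 'T84L', 'V24Q'] = ['A267C', 'V24Q']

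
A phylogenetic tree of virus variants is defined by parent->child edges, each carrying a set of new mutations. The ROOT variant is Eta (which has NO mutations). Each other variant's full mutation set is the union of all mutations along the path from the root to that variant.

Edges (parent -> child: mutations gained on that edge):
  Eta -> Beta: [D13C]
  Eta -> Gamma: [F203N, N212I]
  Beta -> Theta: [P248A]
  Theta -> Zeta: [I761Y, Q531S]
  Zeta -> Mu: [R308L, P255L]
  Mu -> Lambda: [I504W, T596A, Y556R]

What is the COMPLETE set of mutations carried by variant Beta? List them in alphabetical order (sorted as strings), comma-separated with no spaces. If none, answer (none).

Answer: D13C

Derivation:
At Eta: gained [] -> total []
At Beta: gained ['D13C'] -> total ['D13C']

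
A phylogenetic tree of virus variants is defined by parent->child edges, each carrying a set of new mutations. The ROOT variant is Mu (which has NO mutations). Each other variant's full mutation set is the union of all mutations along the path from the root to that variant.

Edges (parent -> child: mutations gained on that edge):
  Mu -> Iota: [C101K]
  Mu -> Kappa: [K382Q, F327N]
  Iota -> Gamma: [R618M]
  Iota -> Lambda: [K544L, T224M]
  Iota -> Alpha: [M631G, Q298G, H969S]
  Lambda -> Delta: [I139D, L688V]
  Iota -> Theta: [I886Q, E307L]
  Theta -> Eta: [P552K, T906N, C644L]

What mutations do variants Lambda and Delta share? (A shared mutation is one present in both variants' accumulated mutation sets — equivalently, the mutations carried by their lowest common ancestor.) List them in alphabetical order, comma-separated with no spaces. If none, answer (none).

Accumulating mutations along path to Lambda:
  At Mu: gained [] -> total []
  At Iota: gained ['C101K'] -> total ['C101K']
  At Lambda: gained ['K544L', 'T224M'] -> total ['C101K', 'K544L', 'T224M']
Mutations(Lambda) = ['C101K', 'K544L', 'T224M']
Accumulating mutations along path to Delta:
  At Mu: gained [] -> total []
  At Iota: gained ['C101K'] -> total ['C101K']
  At Lambda: gained ['K544L', 'T224M'] -> total ['C101K', 'K544L', 'T224M']
  At Delta: gained ['I139D', 'L688V'] -> total ['C101K', 'I139D', 'K544L', 'L688V', 'T224M']
Mutations(Delta) = ['C101K', 'I139D', 'K544L', 'L688V', 'T224M']
Intersection: ['C101K', 'K544L', 'T224M'] ∩ ['C101K', 'I139D', 'K544L', 'L688V', 'T224M'] = ['C101K', 'K544L', 'T224M']

Answer: C101K,K544L,T224M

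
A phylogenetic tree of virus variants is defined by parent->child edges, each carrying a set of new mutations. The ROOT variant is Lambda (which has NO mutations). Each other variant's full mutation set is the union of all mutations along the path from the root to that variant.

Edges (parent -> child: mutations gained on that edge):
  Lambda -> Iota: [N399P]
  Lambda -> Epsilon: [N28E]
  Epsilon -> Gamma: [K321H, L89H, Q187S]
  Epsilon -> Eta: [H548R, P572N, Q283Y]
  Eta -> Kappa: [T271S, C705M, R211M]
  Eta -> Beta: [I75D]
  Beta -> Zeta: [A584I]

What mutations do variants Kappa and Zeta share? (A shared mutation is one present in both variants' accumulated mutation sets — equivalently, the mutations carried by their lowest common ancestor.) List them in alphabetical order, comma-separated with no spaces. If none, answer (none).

Accumulating mutations along path to Kappa:
  At Lambda: gained [] -> total []
  At Epsilon: gained ['N28E'] -> total ['N28E']
  At Eta: gained ['H548R', 'P572N', 'Q283Y'] -> total ['H548R', 'N28E', 'P572N', 'Q283Y']
  At Kappa: gained ['T271S', 'C705M', 'R211M'] -> total ['C705M', 'H548R', 'N28E', 'P572N', 'Q283Y', 'R211M', 'T271S']
Mutations(Kappa) = ['C705M', 'H548R', 'N28E', 'P572N', 'Q283Y', 'R211M', 'T271S']
Accumulating mutations along path to Zeta:
  At Lambda: gained [] -> total []
  At Epsilon: gained ['N28E'] -> total ['N28E']
  At Eta: gained ['H548R', 'P572N', 'Q283Y'] -> total ['H548R', 'N28E', 'P572N', 'Q283Y']
  At Beta: gained ['I75D'] -> total ['H548R', 'I75D', 'N28E', 'P572N', 'Q283Y']
  At Zeta: gained ['A584I'] -> total ['A584I', 'H548R', 'I75D', 'N28E', 'P572N', 'Q283Y']
Mutations(Zeta) = ['A584I', 'H548R', 'I75D', 'N28E', 'P572N', 'Q283Y']
Intersection: ['C705M', 'H548R', 'N28E', 'P572N', 'Q283Y', 'R211M', 'T271S'] ∩ ['A584I', 'H548R', 'I75D', 'N28E', 'P572N', 'Q283Y'] = ['H548R', 'N28E', 'P572N', 'Q283Y']

Answer: H548R,N28E,P572N,Q283Y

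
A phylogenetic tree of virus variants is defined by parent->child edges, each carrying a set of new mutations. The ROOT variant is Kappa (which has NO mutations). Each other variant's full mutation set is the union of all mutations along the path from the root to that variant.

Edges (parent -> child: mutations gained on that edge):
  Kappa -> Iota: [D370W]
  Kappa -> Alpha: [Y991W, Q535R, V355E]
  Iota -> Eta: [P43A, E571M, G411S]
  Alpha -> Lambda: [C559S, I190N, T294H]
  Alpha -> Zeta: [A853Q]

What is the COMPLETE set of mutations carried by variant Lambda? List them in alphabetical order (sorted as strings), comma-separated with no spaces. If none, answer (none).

At Kappa: gained [] -> total []
At Alpha: gained ['Y991W', 'Q535R', 'V355E'] -> total ['Q535R', 'V355E', 'Y991W']
At Lambda: gained ['C559S', 'I190N', 'T294H'] -> total ['C559S', 'I190N', 'Q535R', 'T294H', 'V355E', 'Y991W']

Answer: C559S,I190N,Q535R,T294H,V355E,Y991W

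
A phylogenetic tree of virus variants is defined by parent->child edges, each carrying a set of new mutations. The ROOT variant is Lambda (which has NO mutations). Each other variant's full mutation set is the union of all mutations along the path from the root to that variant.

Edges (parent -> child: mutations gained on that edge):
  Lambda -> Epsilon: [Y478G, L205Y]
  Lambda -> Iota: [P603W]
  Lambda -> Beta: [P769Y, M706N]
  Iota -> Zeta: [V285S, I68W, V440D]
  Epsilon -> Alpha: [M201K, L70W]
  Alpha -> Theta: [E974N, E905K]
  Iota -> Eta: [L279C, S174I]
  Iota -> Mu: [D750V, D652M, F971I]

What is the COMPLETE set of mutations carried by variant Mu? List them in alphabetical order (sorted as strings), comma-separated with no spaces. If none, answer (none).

At Lambda: gained [] -> total []
At Iota: gained ['P603W'] -> total ['P603W']
At Mu: gained ['D750V', 'D652M', 'F971I'] -> total ['D652M', 'D750V', 'F971I', 'P603W']

Answer: D652M,D750V,F971I,P603W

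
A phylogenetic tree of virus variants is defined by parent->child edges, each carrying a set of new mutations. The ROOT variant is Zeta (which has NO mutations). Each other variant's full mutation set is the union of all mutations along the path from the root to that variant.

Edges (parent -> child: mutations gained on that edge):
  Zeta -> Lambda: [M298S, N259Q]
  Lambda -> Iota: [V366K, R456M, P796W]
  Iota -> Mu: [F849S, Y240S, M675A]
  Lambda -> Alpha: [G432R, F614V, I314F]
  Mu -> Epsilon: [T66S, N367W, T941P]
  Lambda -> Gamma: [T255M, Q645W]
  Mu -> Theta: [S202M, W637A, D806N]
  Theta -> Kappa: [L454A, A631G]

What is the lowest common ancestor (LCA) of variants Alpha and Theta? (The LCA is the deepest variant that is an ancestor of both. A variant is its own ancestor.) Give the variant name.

Answer: Lambda

Derivation:
Path from root to Alpha: Zeta -> Lambda -> Alpha
  ancestors of Alpha: {Zeta, Lambda, Alpha}
Path from root to Theta: Zeta -> Lambda -> Iota -> Mu -> Theta
  ancestors of Theta: {Zeta, Lambda, Iota, Mu, Theta}
Common ancestors: {Zeta, Lambda}
Walk up from Theta: Theta (not in ancestors of Alpha), Mu (not in ancestors of Alpha), Iota (not in ancestors of Alpha), Lambda (in ancestors of Alpha), Zeta (in ancestors of Alpha)
Deepest common ancestor (LCA) = Lambda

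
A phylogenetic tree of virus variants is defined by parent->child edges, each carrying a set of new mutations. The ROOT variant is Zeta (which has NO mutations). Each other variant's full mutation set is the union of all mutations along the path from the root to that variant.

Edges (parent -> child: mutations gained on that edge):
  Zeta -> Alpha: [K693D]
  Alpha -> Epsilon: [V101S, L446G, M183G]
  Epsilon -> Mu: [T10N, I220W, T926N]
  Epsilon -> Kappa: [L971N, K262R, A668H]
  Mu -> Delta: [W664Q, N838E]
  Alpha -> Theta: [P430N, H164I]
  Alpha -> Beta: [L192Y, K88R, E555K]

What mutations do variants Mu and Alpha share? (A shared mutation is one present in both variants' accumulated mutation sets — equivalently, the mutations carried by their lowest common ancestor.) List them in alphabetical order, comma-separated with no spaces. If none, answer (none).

Answer: K693D

Derivation:
Accumulating mutations along path to Mu:
  At Zeta: gained [] -> total []
  At Alpha: gained ['K693D'] -> total ['K693D']
  At Epsilon: gained ['V101S', 'L446G', 'M183G'] -> total ['K693D', 'L446G', 'M183G', 'V101S']
  At Mu: gained ['T10N', 'I220W', 'T926N'] -> total ['I220W', 'K693D', 'L446G', 'M183G', 'T10N', 'T926N', 'V101S']
Mutations(Mu) = ['I220W', 'K693D', 'L446G', 'M183G', 'T10N', 'T926N', 'V101S']
Accumulating mutations along path to Alpha:
  At Zeta: gained [] -> total []
  At Alpha: gained ['K693D'] -> total ['K693D']
Mutations(Alpha) = ['K693D']
Intersection: ['I220W', 'K693D', 'L446G', 'M183G', 'T10N', 'T926N', 'V101S'] ∩ ['K693D'] = ['K693D']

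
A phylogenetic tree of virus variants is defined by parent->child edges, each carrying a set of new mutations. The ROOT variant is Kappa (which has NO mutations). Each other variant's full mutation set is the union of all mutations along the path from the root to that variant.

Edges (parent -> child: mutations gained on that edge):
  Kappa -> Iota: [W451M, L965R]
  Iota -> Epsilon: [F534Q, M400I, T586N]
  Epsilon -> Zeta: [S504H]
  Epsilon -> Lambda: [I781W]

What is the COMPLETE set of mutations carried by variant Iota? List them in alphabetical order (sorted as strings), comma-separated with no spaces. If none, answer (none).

At Kappa: gained [] -> total []
At Iota: gained ['W451M', 'L965R'] -> total ['L965R', 'W451M']

Answer: L965R,W451M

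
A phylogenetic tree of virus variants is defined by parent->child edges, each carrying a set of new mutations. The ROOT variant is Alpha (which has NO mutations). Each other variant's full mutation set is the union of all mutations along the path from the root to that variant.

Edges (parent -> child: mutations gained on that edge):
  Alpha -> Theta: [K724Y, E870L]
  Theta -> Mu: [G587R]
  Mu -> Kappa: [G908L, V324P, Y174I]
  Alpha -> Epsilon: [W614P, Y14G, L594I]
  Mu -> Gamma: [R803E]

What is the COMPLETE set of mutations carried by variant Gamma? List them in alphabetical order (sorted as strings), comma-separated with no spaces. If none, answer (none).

Answer: E870L,G587R,K724Y,R803E

Derivation:
At Alpha: gained [] -> total []
At Theta: gained ['K724Y', 'E870L'] -> total ['E870L', 'K724Y']
At Mu: gained ['G587R'] -> total ['E870L', 'G587R', 'K724Y']
At Gamma: gained ['R803E'] -> total ['E870L', 'G587R', 'K724Y', 'R803E']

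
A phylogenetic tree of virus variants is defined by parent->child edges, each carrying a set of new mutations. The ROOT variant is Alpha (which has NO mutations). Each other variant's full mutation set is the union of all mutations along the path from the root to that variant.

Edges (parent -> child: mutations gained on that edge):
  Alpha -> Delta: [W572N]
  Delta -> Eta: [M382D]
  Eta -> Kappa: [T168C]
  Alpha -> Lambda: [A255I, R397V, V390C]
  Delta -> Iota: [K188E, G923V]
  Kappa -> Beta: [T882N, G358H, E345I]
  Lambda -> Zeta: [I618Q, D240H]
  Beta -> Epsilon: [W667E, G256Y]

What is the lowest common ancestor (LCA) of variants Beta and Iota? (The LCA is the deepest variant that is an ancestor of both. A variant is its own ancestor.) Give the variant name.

Path from root to Beta: Alpha -> Delta -> Eta -> Kappa -> Beta
  ancestors of Beta: {Alpha, Delta, Eta, Kappa, Beta}
Path from root to Iota: Alpha -> Delta -> Iota
  ancestors of Iota: {Alpha, Delta, Iota}
Common ancestors: {Alpha, Delta}
Walk up from Iota: Iota (not in ancestors of Beta), Delta (in ancestors of Beta), Alpha (in ancestors of Beta)
Deepest common ancestor (LCA) = Delta

Answer: Delta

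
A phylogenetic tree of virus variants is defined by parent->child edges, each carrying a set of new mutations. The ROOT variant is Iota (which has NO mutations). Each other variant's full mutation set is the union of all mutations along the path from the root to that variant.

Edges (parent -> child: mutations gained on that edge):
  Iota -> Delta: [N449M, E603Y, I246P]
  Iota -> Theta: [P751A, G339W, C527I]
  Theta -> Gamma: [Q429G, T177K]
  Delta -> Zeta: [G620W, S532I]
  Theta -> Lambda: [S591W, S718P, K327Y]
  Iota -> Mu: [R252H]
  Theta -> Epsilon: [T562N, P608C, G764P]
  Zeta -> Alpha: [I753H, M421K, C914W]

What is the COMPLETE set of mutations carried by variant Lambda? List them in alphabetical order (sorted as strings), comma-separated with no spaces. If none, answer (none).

Answer: C527I,G339W,K327Y,P751A,S591W,S718P

Derivation:
At Iota: gained [] -> total []
At Theta: gained ['P751A', 'G339W', 'C527I'] -> total ['C527I', 'G339W', 'P751A']
At Lambda: gained ['S591W', 'S718P', 'K327Y'] -> total ['C527I', 'G339W', 'K327Y', 'P751A', 'S591W', 'S718P']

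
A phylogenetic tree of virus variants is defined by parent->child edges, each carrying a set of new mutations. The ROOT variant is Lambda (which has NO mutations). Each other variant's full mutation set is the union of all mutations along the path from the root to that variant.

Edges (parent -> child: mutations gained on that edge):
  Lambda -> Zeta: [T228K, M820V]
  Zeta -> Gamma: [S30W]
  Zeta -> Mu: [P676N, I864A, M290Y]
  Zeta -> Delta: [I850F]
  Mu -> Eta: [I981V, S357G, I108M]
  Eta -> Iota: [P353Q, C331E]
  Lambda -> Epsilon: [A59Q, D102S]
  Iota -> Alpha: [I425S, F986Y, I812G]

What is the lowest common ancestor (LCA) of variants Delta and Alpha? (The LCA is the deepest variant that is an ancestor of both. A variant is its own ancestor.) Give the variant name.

Answer: Zeta

Derivation:
Path from root to Delta: Lambda -> Zeta -> Delta
  ancestors of Delta: {Lambda, Zeta, Delta}
Path from root to Alpha: Lambda -> Zeta -> Mu -> Eta -> Iota -> Alpha
  ancestors of Alpha: {Lambda, Zeta, Mu, Eta, Iota, Alpha}
Common ancestors: {Lambda, Zeta}
Walk up from Alpha: Alpha (not in ancestors of Delta), Iota (not in ancestors of Delta), Eta (not in ancestors of Delta), Mu (not in ancestors of Delta), Zeta (in ancestors of Delta), Lambda (in ancestors of Delta)
Deepest common ancestor (LCA) = Zeta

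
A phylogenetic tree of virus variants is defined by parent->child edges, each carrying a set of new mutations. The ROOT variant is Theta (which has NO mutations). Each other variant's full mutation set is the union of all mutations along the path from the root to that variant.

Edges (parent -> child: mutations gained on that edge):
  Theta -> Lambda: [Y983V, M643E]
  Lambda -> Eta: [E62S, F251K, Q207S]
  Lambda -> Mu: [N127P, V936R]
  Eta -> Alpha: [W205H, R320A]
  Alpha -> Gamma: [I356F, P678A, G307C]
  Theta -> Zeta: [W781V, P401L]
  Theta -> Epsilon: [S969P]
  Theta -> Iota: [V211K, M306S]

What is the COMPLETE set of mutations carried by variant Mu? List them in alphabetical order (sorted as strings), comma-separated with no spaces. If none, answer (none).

At Theta: gained [] -> total []
At Lambda: gained ['Y983V', 'M643E'] -> total ['M643E', 'Y983V']
At Mu: gained ['N127P', 'V936R'] -> total ['M643E', 'N127P', 'V936R', 'Y983V']

Answer: M643E,N127P,V936R,Y983V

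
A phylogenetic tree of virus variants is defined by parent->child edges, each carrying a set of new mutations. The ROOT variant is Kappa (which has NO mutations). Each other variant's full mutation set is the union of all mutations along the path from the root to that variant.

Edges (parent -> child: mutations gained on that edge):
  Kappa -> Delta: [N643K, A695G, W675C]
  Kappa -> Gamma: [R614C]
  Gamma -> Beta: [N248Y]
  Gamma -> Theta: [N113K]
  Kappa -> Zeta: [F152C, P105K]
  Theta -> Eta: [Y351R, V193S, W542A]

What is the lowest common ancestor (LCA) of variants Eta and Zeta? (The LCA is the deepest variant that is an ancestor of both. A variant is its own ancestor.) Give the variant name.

Answer: Kappa

Derivation:
Path from root to Eta: Kappa -> Gamma -> Theta -> Eta
  ancestors of Eta: {Kappa, Gamma, Theta, Eta}
Path from root to Zeta: Kappa -> Zeta
  ancestors of Zeta: {Kappa, Zeta}
Common ancestors: {Kappa}
Walk up from Zeta: Zeta (not in ancestors of Eta), Kappa (in ancestors of Eta)
Deepest common ancestor (LCA) = Kappa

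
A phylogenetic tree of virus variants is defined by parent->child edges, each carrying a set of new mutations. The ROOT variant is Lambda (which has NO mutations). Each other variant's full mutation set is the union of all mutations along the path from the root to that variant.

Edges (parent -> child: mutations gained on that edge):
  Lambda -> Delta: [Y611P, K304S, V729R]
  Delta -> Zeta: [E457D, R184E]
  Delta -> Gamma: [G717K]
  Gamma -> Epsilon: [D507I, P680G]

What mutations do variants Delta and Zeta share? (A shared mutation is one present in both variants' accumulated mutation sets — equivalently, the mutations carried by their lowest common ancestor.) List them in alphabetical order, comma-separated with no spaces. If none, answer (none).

Accumulating mutations along path to Delta:
  At Lambda: gained [] -> total []
  At Delta: gained ['Y611P', 'K304S', 'V729R'] -> total ['K304S', 'V729R', 'Y611P']
Mutations(Delta) = ['K304S', 'V729R', 'Y611P']
Accumulating mutations along path to Zeta:
  At Lambda: gained [] -> total []
  At Delta: gained ['Y611P', 'K304S', 'V729R'] -> total ['K304S', 'V729R', 'Y611P']
  At Zeta: gained ['E457D', 'R184E'] -> total ['E457D', 'K304S', 'R184E', 'V729R', 'Y611P']
Mutations(Zeta) = ['E457D', 'K304S', 'R184E', 'V729R', 'Y611P']
Intersection: ['K304S', 'V729R', 'Y611P'] ∩ ['E457D', 'K304S', 'R184E', 'V729R', 'Y611P'] = ['K304S', 'V729R', 'Y611P']

Answer: K304S,V729R,Y611P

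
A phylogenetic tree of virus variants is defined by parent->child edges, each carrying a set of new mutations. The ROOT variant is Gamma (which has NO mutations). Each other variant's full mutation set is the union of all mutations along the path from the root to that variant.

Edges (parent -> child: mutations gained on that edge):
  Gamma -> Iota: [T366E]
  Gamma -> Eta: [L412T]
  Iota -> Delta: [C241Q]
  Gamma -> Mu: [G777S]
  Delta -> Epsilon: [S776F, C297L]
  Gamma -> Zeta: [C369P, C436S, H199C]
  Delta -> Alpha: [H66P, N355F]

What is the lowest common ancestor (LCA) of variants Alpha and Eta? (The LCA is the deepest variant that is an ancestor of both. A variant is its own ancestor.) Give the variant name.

Path from root to Alpha: Gamma -> Iota -> Delta -> Alpha
  ancestors of Alpha: {Gamma, Iota, Delta, Alpha}
Path from root to Eta: Gamma -> Eta
  ancestors of Eta: {Gamma, Eta}
Common ancestors: {Gamma}
Walk up from Eta: Eta (not in ancestors of Alpha), Gamma (in ancestors of Alpha)
Deepest common ancestor (LCA) = Gamma

Answer: Gamma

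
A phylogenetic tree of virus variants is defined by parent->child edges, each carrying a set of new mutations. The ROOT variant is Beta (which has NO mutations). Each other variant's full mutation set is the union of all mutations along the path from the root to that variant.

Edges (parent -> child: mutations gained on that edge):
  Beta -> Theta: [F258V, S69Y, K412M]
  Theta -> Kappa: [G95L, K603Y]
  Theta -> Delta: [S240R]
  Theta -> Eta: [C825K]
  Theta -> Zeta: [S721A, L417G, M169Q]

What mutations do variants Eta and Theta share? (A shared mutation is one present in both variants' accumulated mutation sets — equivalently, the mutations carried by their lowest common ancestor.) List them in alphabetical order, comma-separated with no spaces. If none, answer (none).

Answer: F258V,K412M,S69Y

Derivation:
Accumulating mutations along path to Eta:
  At Beta: gained [] -> total []
  At Theta: gained ['F258V', 'S69Y', 'K412M'] -> total ['F258V', 'K412M', 'S69Y']
  At Eta: gained ['C825K'] -> total ['C825K', 'F258V', 'K412M', 'S69Y']
Mutations(Eta) = ['C825K', 'F258V', 'K412M', 'S69Y']
Accumulating mutations along path to Theta:
  At Beta: gained [] -> total []
  At Theta: gained ['F258V', 'S69Y', 'K412M'] -> total ['F258V', 'K412M', 'S69Y']
Mutations(Theta) = ['F258V', 'K412M', 'S69Y']
Intersection: ['C825K', 'F258V', 'K412M', 'S69Y'] ∩ ['F258V', 'K412M', 'S69Y'] = ['F258V', 'K412M', 'S69Y']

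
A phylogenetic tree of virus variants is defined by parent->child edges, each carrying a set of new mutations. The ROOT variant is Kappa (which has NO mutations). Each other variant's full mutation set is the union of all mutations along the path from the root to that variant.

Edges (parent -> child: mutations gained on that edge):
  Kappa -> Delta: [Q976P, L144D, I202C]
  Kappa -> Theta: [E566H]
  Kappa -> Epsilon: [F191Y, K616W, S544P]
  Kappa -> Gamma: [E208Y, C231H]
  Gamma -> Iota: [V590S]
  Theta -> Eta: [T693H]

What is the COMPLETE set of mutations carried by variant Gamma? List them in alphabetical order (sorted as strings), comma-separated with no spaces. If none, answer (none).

At Kappa: gained [] -> total []
At Gamma: gained ['E208Y', 'C231H'] -> total ['C231H', 'E208Y']

Answer: C231H,E208Y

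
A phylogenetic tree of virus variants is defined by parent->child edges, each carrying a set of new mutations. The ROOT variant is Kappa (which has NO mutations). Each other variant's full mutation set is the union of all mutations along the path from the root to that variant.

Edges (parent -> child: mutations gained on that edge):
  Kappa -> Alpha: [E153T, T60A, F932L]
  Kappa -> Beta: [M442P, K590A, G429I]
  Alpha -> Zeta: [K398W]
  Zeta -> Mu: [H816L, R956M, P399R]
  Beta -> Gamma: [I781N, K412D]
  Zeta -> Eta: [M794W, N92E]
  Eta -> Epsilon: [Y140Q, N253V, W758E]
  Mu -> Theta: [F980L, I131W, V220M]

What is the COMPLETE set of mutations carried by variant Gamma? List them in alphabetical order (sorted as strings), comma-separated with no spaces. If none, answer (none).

Answer: G429I,I781N,K412D,K590A,M442P

Derivation:
At Kappa: gained [] -> total []
At Beta: gained ['M442P', 'K590A', 'G429I'] -> total ['G429I', 'K590A', 'M442P']
At Gamma: gained ['I781N', 'K412D'] -> total ['G429I', 'I781N', 'K412D', 'K590A', 'M442P']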